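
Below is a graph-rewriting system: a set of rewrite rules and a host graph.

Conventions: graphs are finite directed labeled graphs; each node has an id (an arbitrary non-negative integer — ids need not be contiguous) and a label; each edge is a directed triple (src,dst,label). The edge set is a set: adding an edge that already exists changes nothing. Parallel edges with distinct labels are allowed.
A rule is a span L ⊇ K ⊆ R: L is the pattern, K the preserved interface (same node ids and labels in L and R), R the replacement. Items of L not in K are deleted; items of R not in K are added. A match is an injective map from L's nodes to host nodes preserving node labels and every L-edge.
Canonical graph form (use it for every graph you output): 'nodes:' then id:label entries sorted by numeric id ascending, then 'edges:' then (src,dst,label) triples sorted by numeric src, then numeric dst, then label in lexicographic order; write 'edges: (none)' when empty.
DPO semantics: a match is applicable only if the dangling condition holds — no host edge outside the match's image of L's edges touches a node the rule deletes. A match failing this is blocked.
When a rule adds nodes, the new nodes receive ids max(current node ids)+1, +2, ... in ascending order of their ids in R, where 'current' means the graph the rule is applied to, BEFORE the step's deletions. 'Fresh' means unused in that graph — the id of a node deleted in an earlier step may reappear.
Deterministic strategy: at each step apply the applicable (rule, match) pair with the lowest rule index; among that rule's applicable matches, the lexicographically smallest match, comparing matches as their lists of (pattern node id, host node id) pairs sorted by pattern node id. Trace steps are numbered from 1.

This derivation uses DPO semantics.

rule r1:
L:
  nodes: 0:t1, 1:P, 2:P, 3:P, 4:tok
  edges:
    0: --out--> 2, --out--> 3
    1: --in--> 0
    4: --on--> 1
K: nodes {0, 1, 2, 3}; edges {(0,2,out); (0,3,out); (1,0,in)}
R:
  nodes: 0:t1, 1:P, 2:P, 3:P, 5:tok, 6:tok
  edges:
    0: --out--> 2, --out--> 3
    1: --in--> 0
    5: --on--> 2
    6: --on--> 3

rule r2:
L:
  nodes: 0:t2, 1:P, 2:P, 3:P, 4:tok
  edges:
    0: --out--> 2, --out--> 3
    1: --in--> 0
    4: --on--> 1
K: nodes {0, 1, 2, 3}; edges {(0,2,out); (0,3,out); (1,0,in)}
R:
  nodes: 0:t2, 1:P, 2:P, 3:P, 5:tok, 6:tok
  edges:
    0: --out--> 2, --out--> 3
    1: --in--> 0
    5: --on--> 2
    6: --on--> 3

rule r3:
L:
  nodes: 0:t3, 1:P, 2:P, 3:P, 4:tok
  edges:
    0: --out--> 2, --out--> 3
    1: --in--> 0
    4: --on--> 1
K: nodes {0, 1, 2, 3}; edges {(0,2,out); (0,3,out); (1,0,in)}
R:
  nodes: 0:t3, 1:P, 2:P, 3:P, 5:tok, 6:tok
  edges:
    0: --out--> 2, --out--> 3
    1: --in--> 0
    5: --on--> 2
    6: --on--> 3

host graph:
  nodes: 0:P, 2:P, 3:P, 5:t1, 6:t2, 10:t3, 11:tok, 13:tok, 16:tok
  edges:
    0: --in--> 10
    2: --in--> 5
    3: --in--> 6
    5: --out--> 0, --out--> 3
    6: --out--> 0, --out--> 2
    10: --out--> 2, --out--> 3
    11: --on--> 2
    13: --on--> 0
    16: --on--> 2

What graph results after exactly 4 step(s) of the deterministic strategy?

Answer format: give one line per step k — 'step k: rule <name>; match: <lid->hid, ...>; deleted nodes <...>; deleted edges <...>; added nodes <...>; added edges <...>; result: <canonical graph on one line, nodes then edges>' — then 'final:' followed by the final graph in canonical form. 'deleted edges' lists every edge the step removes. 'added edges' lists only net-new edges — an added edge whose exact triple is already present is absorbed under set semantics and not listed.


step 1: rule r1; match: 0->5, 1->2, 2->0, 3->3, 4->11; deleted nodes 11; deleted edges (11,2,on); added nodes 17, 18; added edges (17,0,on); (18,3,on); result: nodes: 0:P, 2:P, 3:P, 5:t1, 6:t2, 10:t3, 13:tok, 16:tok, 17:tok, 18:tok edges: (0,10,in); (2,5,in); (3,6,in); (5,0,out); (5,3,out); (6,0,out); (6,2,out); (10,2,out); (10,3,out); (13,0,on); (16,2,on); (17,0,on); (18,3,on)
step 2: rule r1; match: 0->5, 1->2, 2->0, 3->3, 4->16; deleted nodes 16; deleted edges (16,2,on); added nodes 19, 20; added edges (19,0,on); (20,3,on); result: nodes: 0:P, 2:P, 3:P, 5:t1, 6:t2, 10:t3, 13:tok, 17:tok, 18:tok, 19:tok, 20:tok edges: (0,10,in); (2,5,in); (3,6,in); (5,0,out); (5,3,out); (6,0,out); (6,2,out); (10,2,out); (10,3,out); (13,0,on); (17,0,on); (18,3,on); (19,0,on); (20,3,on)
step 3: rule r2; match: 0->6, 1->3, 2->0, 3->2, 4->18; deleted nodes 18; deleted edges (18,3,on); added nodes 21, 22; added edges (21,0,on); (22,2,on); result: nodes: 0:P, 2:P, 3:P, 5:t1, 6:t2, 10:t3, 13:tok, 17:tok, 19:tok, 20:tok, 21:tok, 22:tok edges: (0,10,in); (2,5,in); (3,6,in); (5,0,out); (5,3,out); (6,0,out); (6,2,out); (10,2,out); (10,3,out); (13,0,on); (17,0,on); (19,0,on); (20,3,on); (21,0,on); (22,2,on)
step 4: rule r1; match: 0->5, 1->2, 2->0, 3->3, 4->22; deleted nodes 22; deleted edges (22,2,on); added nodes 23, 24; added edges (23,0,on); (24,3,on); result: nodes: 0:P, 2:P, 3:P, 5:t1, 6:t2, 10:t3, 13:tok, 17:tok, 19:tok, 20:tok, 21:tok, 23:tok, 24:tok edges: (0,10,in); (2,5,in); (3,6,in); (5,0,out); (5,3,out); (6,0,out); (6,2,out); (10,2,out); (10,3,out); (13,0,on); (17,0,on); (19,0,on); (20,3,on); (21,0,on); (23,0,on); (24,3,on)
final:
nodes: 0:P, 2:P, 3:P, 5:t1, 6:t2, 10:t3, 13:tok, 17:tok, 19:tok, 20:tok, 21:tok, 23:tok, 24:tok
edges: (0,10,in); (2,5,in); (3,6,in); (5,0,out); (5,3,out); (6,0,out); (6,2,out); (10,2,out); (10,3,out); (13,0,on); (17,0,on); (19,0,on); (20,3,on); (21,0,on); (23,0,on); (24,3,on)


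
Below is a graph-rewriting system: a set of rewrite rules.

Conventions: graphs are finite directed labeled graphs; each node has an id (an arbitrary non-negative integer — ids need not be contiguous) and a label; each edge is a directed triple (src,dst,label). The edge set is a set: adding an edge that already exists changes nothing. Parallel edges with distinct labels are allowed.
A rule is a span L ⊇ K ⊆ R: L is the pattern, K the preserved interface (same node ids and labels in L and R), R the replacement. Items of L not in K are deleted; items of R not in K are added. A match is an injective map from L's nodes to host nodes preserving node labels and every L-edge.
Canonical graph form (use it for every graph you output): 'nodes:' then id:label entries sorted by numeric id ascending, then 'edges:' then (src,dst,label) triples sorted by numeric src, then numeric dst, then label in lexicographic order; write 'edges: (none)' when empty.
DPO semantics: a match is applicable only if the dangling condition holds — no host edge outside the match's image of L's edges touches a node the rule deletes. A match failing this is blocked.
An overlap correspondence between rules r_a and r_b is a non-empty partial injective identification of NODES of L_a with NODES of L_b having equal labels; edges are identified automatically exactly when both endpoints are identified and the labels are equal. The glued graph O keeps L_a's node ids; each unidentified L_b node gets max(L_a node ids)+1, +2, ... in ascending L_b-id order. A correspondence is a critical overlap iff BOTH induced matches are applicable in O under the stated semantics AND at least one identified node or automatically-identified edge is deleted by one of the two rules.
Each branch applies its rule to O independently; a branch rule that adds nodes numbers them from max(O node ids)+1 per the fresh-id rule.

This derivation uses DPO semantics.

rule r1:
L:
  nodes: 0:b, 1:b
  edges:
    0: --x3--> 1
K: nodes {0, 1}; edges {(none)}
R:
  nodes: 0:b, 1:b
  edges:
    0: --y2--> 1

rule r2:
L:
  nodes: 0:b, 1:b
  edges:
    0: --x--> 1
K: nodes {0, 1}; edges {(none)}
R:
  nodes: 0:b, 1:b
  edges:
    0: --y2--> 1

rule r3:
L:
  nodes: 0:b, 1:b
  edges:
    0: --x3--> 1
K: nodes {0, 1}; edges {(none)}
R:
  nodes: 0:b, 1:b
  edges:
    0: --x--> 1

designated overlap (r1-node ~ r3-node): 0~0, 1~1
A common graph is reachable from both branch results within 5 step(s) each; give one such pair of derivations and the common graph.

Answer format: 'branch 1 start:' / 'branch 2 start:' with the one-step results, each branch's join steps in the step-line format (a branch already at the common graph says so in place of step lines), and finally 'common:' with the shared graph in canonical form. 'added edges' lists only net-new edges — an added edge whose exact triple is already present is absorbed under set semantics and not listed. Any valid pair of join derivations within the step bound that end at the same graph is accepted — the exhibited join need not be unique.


branch 1 start:
nodes: 0:b, 1:b
edges: (0,1,y2)
branch 2 start:
nodes: 0:b, 1:b
edges: (0,1,x)
branch 1: already at the common graph (0 steps)
branch 2 step 1: rule r2; match: 0->0, 1->1; deleted nodes (none); deleted edges (0,1,x); added nodes (none); added edges (0,1,y2); result: nodes: 0:b, 1:b edges: (0,1,y2)
common:
nodes: 0:b, 1:b
edges: (0,1,y2)


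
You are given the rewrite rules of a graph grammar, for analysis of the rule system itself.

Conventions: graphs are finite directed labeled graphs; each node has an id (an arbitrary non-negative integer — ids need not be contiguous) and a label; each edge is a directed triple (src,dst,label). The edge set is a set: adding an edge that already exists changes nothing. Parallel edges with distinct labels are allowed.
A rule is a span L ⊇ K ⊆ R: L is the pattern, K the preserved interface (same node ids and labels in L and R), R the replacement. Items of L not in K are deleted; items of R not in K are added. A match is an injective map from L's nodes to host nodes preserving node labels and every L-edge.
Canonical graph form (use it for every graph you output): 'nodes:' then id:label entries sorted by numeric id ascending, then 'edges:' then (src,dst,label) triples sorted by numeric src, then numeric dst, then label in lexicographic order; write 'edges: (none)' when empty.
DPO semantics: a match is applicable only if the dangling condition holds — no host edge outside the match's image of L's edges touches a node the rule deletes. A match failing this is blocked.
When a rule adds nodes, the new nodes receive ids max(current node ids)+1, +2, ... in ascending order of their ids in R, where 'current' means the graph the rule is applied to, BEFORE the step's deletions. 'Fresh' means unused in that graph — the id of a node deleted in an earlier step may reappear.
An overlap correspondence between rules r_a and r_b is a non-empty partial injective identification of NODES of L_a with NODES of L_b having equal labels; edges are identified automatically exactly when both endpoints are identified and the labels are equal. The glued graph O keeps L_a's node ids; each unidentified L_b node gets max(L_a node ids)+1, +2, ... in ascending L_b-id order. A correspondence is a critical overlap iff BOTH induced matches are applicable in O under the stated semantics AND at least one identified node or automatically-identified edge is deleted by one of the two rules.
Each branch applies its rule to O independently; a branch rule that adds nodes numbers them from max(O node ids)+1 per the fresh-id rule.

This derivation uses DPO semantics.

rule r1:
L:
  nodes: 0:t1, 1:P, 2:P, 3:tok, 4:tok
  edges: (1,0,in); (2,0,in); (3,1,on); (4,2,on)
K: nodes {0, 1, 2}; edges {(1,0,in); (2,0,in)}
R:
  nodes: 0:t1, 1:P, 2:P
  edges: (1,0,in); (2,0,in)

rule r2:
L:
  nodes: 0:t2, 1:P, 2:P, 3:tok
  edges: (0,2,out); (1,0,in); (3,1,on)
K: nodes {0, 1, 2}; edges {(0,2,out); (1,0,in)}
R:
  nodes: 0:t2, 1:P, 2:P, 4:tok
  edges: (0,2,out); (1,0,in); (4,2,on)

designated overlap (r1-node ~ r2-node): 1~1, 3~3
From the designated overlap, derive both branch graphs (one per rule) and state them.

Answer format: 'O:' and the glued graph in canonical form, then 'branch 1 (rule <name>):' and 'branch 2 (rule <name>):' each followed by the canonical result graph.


O:
nodes: 0:t1, 1:P, 2:P, 3:tok, 4:tok, 5:t2, 6:P
edges: (1,0,in); (1,5,in); (2,0,in); (3,1,on); (4,2,on); (5,6,out)
branch 1 (rule r1):
nodes: 0:t1, 1:P, 2:P, 5:t2, 6:P
edges: (1,0,in); (1,5,in); (2,0,in); (5,6,out)
branch 2 (rule r2):
nodes: 0:t1, 1:P, 2:P, 4:tok, 5:t2, 6:P, 7:tok
edges: (1,0,in); (1,5,in); (2,0,in); (4,2,on); (5,6,out); (7,6,on)


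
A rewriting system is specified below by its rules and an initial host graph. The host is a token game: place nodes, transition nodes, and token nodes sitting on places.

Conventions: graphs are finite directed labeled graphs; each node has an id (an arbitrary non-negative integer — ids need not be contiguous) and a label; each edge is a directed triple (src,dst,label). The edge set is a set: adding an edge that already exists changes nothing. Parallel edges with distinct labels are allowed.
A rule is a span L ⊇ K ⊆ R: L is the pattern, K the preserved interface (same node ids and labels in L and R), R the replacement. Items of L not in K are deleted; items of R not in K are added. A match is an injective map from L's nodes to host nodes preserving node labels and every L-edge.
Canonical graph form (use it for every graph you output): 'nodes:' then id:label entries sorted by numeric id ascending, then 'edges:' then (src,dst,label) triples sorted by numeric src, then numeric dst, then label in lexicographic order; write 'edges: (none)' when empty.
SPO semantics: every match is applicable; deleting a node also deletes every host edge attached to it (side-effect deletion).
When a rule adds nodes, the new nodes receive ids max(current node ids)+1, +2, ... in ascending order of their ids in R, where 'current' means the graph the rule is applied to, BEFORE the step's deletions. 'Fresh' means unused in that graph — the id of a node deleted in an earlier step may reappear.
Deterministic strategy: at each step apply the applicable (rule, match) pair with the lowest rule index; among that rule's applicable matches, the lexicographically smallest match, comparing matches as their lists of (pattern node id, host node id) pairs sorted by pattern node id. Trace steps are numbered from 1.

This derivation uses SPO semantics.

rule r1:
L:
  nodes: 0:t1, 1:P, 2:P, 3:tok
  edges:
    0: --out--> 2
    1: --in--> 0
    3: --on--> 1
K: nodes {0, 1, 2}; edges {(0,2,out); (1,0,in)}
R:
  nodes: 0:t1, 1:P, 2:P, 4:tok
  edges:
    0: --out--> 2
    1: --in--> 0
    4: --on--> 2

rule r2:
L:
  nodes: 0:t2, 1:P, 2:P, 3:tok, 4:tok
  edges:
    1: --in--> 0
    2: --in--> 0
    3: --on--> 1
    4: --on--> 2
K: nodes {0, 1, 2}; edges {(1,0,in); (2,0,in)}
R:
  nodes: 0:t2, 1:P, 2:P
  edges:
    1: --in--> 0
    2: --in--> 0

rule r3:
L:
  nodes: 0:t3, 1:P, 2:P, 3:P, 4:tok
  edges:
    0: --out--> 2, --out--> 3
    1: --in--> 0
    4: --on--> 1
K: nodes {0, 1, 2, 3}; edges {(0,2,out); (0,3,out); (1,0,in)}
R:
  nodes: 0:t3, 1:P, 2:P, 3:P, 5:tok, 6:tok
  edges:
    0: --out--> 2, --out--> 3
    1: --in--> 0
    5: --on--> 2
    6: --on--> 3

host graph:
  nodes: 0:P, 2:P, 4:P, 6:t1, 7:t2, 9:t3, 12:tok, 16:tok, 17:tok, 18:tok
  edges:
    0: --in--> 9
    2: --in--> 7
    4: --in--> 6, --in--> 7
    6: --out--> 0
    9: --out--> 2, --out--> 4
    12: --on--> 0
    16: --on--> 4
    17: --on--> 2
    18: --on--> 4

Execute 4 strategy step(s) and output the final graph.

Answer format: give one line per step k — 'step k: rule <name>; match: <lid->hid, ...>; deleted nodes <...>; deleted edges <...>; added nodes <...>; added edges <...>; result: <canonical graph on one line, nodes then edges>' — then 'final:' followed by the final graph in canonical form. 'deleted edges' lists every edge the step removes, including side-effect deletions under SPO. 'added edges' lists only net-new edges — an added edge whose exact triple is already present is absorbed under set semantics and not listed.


step 1: rule r1; match: 0->6, 1->4, 2->0, 3->16; deleted nodes 16; deleted edges (16,4,on); added nodes 19; added edges (19,0,on); result: nodes: 0:P, 2:P, 4:P, 6:t1, 7:t2, 9:t3, 12:tok, 17:tok, 18:tok, 19:tok edges: (0,9,in); (2,7,in); (4,6,in); (4,7,in); (6,0,out); (9,2,out); (9,4,out); (12,0,on); (17,2,on); (18,4,on); (19,0,on)
step 2: rule r1; match: 0->6, 1->4, 2->0, 3->18; deleted nodes 18; deleted edges (18,4,on); added nodes 20; added edges (20,0,on); result: nodes: 0:P, 2:P, 4:P, 6:t1, 7:t2, 9:t3, 12:tok, 17:tok, 19:tok, 20:tok edges: (0,9,in); (2,7,in); (4,6,in); (4,7,in); (6,0,out); (9,2,out); (9,4,out); (12,0,on); (17,2,on); (19,0,on); (20,0,on)
step 3: rule r3; match: 0->9, 1->0, 2->2, 3->4, 4->12; deleted nodes 12; deleted edges (12,0,on); added nodes 21, 22; added edges (21,2,on); (22,4,on); result: nodes: 0:P, 2:P, 4:P, 6:t1, 7:t2, 9:t3, 17:tok, 19:tok, 20:tok, 21:tok, 22:tok edges: (0,9,in); (2,7,in); (4,6,in); (4,7,in); (6,0,out); (9,2,out); (9,4,out); (17,2,on); (19,0,on); (20,0,on); (21,2,on); (22,4,on)
step 4: rule r1; match: 0->6, 1->4, 2->0, 3->22; deleted nodes 22; deleted edges (22,4,on); added nodes 23; added edges (23,0,on); result: nodes: 0:P, 2:P, 4:P, 6:t1, 7:t2, 9:t3, 17:tok, 19:tok, 20:tok, 21:tok, 23:tok edges: (0,9,in); (2,7,in); (4,6,in); (4,7,in); (6,0,out); (9,2,out); (9,4,out); (17,2,on); (19,0,on); (20,0,on); (21,2,on); (23,0,on)
final:
nodes: 0:P, 2:P, 4:P, 6:t1, 7:t2, 9:t3, 17:tok, 19:tok, 20:tok, 21:tok, 23:tok
edges: (0,9,in); (2,7,in); (4,6,in); (4,7,in); (6,0,out); (9,2,out); (9,4,out); (17,2,on); (19,0,on); (20,0,on); (21,2,on); (23,0,on)


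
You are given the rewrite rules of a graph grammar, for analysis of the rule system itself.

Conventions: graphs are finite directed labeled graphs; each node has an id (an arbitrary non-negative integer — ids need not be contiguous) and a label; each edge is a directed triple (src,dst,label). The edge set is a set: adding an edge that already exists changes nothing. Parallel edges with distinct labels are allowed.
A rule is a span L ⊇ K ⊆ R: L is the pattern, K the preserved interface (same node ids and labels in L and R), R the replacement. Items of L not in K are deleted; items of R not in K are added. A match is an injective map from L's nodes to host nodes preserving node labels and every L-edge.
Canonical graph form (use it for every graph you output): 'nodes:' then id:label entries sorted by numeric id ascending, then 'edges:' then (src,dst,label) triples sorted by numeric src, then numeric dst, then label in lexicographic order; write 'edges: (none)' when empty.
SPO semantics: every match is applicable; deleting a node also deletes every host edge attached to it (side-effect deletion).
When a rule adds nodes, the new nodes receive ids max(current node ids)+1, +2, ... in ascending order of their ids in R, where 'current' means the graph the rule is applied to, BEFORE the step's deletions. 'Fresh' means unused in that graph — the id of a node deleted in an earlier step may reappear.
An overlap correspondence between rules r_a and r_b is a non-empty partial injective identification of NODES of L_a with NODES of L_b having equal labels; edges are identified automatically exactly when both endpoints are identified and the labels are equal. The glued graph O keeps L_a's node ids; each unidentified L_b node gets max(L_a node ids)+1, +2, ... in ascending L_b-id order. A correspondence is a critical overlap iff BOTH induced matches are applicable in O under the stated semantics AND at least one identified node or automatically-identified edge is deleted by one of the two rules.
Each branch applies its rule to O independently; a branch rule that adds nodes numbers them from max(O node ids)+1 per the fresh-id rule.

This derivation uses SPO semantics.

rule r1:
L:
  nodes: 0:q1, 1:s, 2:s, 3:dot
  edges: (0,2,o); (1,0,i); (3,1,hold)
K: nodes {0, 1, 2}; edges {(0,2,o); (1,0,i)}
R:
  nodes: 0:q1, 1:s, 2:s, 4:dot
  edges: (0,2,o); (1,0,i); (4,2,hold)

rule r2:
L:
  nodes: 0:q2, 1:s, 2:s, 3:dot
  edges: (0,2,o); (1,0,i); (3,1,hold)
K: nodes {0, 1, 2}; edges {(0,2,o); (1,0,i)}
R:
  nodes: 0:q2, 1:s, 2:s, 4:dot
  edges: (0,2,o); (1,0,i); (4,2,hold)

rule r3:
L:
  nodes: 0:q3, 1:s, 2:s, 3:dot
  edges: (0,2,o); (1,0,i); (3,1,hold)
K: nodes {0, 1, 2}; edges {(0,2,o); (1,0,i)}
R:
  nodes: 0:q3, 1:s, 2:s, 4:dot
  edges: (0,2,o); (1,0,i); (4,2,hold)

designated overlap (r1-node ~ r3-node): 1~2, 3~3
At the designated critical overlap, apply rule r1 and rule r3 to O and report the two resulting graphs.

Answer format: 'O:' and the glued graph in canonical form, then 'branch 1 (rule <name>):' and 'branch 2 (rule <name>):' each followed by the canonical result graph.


O:
nodes: 0:q1, 1:s, 2:s, 3:dot, 4:q3, 5:s
edges: (0,2,o); (1,0,i); (3,1,hold); (3,5,hold); (4,1,o); (5,4,i)
branch 1 (rule r1):
nodes: 0:q1, 1:s, 2:s, 4:q3, 5:s, 6:dot
edges: (0,2,o); (1,0,i); (4,1,o); (5,4,i); (6,2,hold)
branch 2 (rule r3):
nodes: 0:q1, 1:s, 2:s, 4:q3, 5:s, 6:dot
edges: (0,2,o); (1,0,i); (4,1,o); (5,4,i); (6,1,hold)


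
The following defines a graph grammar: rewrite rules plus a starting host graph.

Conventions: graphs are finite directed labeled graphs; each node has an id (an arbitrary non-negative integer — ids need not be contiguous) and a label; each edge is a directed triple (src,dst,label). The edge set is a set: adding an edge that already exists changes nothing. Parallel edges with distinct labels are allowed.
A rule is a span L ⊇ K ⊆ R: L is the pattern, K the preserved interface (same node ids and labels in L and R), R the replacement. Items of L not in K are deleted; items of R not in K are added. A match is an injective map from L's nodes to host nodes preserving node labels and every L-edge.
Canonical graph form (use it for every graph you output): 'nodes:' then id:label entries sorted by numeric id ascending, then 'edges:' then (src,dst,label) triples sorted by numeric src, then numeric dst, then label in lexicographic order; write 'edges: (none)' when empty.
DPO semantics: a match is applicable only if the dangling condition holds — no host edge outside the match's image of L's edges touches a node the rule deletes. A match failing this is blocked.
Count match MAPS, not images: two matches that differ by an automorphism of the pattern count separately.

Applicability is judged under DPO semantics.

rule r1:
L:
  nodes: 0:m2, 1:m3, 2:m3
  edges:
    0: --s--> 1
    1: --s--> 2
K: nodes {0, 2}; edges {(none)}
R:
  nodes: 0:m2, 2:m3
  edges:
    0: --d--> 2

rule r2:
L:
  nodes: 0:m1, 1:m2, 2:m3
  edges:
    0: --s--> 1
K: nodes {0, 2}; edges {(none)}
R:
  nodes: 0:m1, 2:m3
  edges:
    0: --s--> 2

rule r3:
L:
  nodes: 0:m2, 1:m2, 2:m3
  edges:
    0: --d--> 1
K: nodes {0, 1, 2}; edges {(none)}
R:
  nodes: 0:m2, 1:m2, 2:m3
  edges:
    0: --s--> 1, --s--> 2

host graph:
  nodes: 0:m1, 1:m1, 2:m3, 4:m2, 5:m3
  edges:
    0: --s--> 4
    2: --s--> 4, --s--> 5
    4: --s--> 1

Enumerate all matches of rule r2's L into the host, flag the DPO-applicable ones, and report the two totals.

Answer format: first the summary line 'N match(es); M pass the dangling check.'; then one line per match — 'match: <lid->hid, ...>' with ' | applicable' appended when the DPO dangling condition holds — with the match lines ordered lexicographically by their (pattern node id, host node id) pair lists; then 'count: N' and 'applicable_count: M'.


2 match(es); 0 pass the dangling check.
match: 0->0, 1->4, 2->2
match: 0->0, 1->4, 2->5
count: 2
applicable_count: 0


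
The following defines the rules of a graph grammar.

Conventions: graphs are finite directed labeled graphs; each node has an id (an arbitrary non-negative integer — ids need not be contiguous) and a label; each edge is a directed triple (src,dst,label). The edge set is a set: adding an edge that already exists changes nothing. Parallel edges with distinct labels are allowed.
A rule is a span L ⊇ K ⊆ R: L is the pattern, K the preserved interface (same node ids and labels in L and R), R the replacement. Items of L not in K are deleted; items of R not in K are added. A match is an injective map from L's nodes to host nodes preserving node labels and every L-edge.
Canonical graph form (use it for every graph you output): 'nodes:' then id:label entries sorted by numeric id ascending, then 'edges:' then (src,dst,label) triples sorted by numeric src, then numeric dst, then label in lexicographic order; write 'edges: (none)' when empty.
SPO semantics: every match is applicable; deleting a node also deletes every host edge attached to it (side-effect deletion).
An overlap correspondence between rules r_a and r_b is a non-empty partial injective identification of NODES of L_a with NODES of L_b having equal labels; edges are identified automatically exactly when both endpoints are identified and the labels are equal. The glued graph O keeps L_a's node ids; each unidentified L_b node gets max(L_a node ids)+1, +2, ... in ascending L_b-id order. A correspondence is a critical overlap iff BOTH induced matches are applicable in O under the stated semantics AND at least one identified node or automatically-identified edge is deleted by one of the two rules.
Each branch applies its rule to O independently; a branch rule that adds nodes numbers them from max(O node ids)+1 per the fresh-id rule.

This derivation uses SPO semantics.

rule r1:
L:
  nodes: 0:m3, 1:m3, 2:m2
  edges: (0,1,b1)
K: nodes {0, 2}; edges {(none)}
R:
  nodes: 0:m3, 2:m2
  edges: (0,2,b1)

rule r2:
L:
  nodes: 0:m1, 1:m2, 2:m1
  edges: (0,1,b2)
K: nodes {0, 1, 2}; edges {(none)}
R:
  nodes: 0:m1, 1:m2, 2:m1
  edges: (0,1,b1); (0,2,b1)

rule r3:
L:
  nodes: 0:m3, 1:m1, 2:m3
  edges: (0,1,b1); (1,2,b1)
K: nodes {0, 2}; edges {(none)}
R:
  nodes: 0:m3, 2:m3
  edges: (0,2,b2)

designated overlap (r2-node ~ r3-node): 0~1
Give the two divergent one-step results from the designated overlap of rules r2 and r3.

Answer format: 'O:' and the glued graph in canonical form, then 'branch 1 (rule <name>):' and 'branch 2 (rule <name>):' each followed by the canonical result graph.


O:
nodes: 0:m1, 1:m2, 2:m1, 3:m3, 4:m3
edges: (0,1,b2); (0,4,b1); (3,0,b1)
branch 1 (rule r2):
nodes: 0:m1, 1:m2, 2:m1, 3:m3, 4:m3
edges: (0,1,b1); (0,2,b1); (0,4,b1); (3,0,b1)
branch 2 (rule r3):
nodes: 1:m2, 2:m1, 3:m3, 4:m3
edges: (3,4,b2)


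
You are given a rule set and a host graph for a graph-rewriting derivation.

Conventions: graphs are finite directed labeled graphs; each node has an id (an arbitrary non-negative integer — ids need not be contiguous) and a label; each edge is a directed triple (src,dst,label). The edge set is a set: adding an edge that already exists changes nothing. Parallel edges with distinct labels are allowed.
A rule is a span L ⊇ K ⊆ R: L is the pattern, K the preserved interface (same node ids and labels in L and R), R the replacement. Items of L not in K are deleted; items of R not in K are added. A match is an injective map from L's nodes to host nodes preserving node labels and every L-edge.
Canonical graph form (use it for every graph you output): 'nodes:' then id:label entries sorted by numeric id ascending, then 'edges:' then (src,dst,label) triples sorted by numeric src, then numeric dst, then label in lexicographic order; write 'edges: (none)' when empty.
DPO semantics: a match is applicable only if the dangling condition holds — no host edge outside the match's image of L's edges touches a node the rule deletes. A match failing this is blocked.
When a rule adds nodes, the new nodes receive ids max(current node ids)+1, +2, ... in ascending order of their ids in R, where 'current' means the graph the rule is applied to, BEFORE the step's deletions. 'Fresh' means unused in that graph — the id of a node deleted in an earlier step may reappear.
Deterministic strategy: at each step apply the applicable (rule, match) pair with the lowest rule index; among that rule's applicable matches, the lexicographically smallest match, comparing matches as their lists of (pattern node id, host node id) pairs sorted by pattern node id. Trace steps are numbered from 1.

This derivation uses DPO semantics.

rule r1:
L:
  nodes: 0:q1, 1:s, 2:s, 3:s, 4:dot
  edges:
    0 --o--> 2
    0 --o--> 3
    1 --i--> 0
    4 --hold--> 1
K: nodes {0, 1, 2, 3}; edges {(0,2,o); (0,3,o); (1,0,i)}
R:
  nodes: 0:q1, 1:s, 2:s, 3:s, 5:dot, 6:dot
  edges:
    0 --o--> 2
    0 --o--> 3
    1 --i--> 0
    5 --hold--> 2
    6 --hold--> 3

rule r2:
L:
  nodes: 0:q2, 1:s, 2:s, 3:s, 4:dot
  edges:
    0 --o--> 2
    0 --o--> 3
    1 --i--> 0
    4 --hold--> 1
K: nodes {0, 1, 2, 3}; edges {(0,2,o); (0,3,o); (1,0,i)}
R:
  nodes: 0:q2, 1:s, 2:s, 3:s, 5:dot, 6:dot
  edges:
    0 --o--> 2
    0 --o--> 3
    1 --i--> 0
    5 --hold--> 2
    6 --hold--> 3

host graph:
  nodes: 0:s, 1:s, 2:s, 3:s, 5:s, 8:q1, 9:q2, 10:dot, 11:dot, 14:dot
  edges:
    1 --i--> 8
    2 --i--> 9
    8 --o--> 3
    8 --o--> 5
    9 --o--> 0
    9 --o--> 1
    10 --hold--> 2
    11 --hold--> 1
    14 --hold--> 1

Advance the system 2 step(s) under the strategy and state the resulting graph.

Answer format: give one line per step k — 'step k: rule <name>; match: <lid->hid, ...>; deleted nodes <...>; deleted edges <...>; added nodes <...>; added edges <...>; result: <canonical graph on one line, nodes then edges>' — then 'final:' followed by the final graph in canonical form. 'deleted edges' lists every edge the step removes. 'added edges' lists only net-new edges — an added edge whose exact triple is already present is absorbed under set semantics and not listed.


step 1: rule r1; match: 0->8, 1->1, 2->3, 3->5, 4->11; deleted nodes 11; deleted edges (11,1,hold); added nodes 15, 16; added edges (15,3,hold); (16,5,hold); result: nodes: 0:s, 1:s, 2:s, 3:s, 5:s, 8:q1, 9:q2, 10:dot, 14:dot, 15:dot, 16:dot edges: (1,8,i); (2,9,i); (8,3,o); (8,5,o); (9,0,o); (9,1,o); (10,2,hold); (14,1,hold); (15,3,hold); (16,5,hold)
step 2: rule r1; match: 0->8, 1->1, 2->3, 3->5, 4->14; deleted nodes 14; deleted edges (14,1,hold); added nodes 17, 18; added edges (17,3,hold); (18,5,hold); result: nodes: 0:s, 1:s, 2:s, 3:s, 5:s, 8:q1, 9:q2, 10:dot, 15:dot, 16:dot, 17:dot, 18:dot edges: (1,8,i); (2,9,i); (8,3,o); (8,5,o); (9,0,o); (9,1,o); (10,2,hold); (15,3,hold); (16,5,hold); (17,3,hold); (18,5,hold)
final:
nodes: 0:s, 1:s, 2:s, 3:s, 5:s, 8:q1, 9:q2, 10:dot, 15:dot, 16:dot, 17:dot, 18:dot
edges: (1,8,i); (2,9,i); (8,3,o); (8,5,o); (9,0,o); (9,1,o); (10,2,hold); (15,3,hold); (16,5,hold); (17,3,hold); (18,5,hold)


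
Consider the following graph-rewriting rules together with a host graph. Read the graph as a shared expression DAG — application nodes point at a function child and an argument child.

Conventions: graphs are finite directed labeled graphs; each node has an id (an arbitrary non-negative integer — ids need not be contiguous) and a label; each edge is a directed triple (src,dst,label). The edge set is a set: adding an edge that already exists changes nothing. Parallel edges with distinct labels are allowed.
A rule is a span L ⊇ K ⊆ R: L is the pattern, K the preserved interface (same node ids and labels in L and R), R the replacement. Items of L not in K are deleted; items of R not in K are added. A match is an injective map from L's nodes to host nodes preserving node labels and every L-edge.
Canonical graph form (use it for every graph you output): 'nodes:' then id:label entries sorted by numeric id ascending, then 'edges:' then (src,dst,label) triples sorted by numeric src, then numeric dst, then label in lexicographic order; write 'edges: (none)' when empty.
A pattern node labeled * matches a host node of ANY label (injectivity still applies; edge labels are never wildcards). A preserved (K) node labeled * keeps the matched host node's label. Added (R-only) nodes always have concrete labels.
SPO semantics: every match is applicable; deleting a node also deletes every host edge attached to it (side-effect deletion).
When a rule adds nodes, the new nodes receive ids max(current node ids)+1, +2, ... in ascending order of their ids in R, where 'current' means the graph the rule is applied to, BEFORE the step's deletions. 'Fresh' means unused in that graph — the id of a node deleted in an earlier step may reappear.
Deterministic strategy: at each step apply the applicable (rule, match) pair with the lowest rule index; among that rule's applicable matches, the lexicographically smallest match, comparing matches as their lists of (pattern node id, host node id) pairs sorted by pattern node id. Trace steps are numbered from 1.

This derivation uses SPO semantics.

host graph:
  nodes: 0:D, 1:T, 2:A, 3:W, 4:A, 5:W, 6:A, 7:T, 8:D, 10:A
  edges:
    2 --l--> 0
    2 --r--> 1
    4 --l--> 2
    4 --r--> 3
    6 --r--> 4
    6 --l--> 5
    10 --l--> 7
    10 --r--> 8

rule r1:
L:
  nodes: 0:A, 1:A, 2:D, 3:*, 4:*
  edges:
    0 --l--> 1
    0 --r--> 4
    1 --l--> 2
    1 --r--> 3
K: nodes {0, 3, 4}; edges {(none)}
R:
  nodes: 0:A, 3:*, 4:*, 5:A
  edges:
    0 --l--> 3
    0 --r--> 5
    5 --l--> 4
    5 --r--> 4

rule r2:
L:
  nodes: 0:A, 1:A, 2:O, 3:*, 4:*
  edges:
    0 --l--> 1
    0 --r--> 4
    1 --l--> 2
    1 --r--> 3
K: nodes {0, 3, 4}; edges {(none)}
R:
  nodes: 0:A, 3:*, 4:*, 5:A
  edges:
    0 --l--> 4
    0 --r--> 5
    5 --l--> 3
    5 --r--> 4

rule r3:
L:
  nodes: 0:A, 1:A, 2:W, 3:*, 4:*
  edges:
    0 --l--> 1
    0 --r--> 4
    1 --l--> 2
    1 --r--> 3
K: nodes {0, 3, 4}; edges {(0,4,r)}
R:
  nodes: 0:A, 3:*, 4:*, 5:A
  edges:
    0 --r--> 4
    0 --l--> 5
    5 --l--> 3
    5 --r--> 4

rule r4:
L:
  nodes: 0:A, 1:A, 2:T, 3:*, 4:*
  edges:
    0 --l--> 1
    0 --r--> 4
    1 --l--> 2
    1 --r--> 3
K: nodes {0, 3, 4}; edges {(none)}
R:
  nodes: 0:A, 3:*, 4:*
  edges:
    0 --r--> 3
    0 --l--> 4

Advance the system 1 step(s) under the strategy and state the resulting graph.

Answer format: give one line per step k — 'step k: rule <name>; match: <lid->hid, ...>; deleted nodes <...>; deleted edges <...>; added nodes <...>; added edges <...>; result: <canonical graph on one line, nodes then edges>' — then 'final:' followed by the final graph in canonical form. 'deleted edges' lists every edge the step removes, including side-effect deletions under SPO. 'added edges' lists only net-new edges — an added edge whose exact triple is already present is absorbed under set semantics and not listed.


step 1: rule r1; match: 0->4, 1->2, 2->0, 3->1, 4->3; deleted nodes 0, 2; deleted edges (2,0,l); (2,1,r); (4,2,l); (4,3,r); added nodes 11; added edges (4,1,l); (4,11,r); (11,3,l); (11,3,r); result: nodes: 1:T, 3:W, 4:A, 5:W, 6:A, 7:T, 8:D, 10:A, 11:A edges: (4,1,l); (4,11,r); (6,4,r); (6,5,l); (10,7,l); (10,8,r); (11,3,l); (11,3,r)
final:
nodes: 1:T, 3:W, 4:A, 5:W, 6:A, 7:T, 8:D, 10:A, 11:A
edges: (4,1,l); (4,11,r); (6,4,r); (6,5,l); (10,7,l); (10,8,r); (11,3,l); (11,3,r)


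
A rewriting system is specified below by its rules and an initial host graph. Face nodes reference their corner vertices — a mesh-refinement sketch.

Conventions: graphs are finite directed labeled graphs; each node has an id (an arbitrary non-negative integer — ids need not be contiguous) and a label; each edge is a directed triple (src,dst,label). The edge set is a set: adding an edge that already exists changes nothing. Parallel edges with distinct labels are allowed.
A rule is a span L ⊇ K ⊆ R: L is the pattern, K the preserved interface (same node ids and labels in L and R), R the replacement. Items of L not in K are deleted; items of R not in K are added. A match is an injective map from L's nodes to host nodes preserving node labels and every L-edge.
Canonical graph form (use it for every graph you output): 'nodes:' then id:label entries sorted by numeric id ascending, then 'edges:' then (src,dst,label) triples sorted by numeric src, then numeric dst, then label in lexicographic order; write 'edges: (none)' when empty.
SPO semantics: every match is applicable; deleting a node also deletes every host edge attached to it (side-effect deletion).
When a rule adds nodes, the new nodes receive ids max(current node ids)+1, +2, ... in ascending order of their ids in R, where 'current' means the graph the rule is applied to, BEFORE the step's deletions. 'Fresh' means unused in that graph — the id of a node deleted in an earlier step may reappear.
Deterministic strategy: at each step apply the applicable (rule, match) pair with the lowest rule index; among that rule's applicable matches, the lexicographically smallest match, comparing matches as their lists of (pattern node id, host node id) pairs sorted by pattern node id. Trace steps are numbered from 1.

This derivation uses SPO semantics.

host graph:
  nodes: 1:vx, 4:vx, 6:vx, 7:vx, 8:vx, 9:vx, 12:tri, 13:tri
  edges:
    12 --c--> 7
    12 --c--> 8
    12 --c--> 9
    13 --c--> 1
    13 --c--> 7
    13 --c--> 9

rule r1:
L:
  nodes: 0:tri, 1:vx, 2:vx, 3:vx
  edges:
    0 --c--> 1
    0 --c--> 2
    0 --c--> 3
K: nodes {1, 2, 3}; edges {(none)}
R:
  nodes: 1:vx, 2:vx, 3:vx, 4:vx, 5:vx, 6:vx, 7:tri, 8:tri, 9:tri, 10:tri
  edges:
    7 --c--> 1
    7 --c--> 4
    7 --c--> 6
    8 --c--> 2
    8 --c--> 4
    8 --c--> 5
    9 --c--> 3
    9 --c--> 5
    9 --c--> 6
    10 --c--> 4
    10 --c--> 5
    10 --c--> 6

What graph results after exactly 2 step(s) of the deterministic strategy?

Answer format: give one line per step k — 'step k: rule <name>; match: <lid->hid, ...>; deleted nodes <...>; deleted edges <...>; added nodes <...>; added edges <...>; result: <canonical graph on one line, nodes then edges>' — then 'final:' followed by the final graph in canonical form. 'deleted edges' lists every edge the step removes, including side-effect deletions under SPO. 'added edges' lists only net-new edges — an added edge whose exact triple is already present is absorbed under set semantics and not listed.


step 1: rule r1; match: 0->12, 1->7, 2->8, 3->9; deleted nodes 12; deleted edges (12,7,c); (12,8,c); (12,9,c); added nodes 14, 15, 16, 17, 18, 19, 20; added edges (17,7,c); (17,14,c); (17,16,c); (18,8,c); (18,14,c); (18,15,c); (19,9,c); (19,15,c); (19,16,c); (20,14,c); (20,15,c); (20,16,c); result: nodes: 1:vx, 4:vx, 6:vx, 7:vx, 8:vx, 9:vx, 13:tri, 14:vx, 15:vx, 16:vx, 17:tri, 18:tri, 19:tri, 20:tri edges: (13,1,c); (13,7,c); (13,9,c); (17,7,c); (17,14,c); (17,16,c); (18,8,c); (18,14,c); (18,15,c); (19,9,c); (19,15,c); (19,16,c); (20,14,c); (20,15,c); (20,16,c)
step 2: rule r1; match: 0->13, 1->1, 2->7, 3->9; deleted nodes 13; deleted edges (13,1,c); (13,7,c); (13,9,c); added nodes 21, 22, 23, 24, 25, 26, 27; added edges (24,1,c); (24,21,c); (24,23,c); (25,7,c); (25,21,c); (25,22,c); (26,9,c); (26,22,c); (26,23,c); (27,21,c); (27,22,c); (27,23,c); result: nodes: 1:vx, 4:vx, 6:vx, 7:vx, 8:vx, 9:vx, 14:vx, 15:vx, 16:vx, 17:tri, 18:tri, 19:tri, 20:tri, 21:vx, 22:vx, 23:vx, 24:tri, 25:tri, 26:tri, 27:tri edges: (17,7,c); (17,14,c); (17,16,c); (18,8,c); (18,14,c); (18,15,c); (19,9,c); (19,15,c); (19,16,c); (20,14,c); (20,15,c); (20,16,c); (24,1,c); (24,21,c); (24,23,c); (25,7,c); (25,21,c); (25,22,c); (26,9,c); (26,22,c); (26,23,c); (27,21,c); (27,22,c); (27,23,c)
final:
nodes: 1:vx, 4:vx, 6:vx, 7:vx, 8:vx, 9:vx, 14:vx, 15:vx, 16:vx, 17:tri, 18:tri, 19:tri, 20:tri, 21:vx, 22:vx, 23:vx, 24:tri, 25:tri, 26:tri, 27:tri
edges: (17,7,c); (17,14,c); (17,16,c); (18,8,c); (18,14,c); (18,15,c); (19,9,c); (19,15,c); (19,16,c); (20,14,c); (20,15,c); (20,16,c); (24,1,c); (24,21,c); (24,23,c); (25,7,c); (25,21,c); (25,22,c); (26,9,c); (26,22,c); (26,23,c); (27,21,c); (27,22,c); (27,23,c)


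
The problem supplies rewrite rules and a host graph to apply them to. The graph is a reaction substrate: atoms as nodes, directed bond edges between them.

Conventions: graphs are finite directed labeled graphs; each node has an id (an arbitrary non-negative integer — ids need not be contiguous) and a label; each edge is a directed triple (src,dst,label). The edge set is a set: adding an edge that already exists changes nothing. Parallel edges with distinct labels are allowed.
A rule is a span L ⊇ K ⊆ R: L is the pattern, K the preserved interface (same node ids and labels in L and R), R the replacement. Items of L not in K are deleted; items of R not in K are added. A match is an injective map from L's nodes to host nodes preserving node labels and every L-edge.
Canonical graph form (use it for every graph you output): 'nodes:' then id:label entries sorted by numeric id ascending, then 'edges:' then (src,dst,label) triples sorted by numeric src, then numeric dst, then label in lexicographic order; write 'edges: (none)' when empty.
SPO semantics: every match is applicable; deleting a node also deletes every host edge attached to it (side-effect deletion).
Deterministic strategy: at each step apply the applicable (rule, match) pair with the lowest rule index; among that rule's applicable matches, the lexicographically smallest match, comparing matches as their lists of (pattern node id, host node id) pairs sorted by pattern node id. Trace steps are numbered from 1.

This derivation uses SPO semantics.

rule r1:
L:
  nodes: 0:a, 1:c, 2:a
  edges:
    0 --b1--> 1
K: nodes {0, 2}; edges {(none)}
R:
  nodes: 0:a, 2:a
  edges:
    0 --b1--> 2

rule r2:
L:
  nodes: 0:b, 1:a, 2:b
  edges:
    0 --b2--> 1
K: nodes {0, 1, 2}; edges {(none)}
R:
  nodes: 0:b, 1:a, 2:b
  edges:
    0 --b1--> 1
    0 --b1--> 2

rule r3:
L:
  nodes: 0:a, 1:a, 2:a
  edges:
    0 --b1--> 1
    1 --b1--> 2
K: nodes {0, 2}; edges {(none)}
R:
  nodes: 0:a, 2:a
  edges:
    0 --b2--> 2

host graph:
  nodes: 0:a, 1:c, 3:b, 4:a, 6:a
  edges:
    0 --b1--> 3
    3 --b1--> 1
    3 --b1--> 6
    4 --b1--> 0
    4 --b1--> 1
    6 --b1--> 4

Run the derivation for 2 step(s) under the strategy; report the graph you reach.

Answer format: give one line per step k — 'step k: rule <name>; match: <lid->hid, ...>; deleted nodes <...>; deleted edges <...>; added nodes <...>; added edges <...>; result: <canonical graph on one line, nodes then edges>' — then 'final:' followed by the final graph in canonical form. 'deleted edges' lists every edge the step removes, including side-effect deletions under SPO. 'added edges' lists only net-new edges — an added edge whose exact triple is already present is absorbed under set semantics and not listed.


step 1: rule r1; match: 0->4, 1->1, 2->0; deleted nodes 1; deleted edges (3,1,b1); (4,1,b1); added nodes (none); added edges (none); result: nodes: 0:a, 3:b, 4:a, 6:a edges: (0,3,b1); (3,6,b1); (4,0,b1); (6,4,b1)
step 2: rule r3; match: 0->6, 1->4, 2->0; deleted nodes 4; deleted edges (4,0,b1); (6,4,b1); added nodes (none); added edges (6,0,b2); result: nodes: 0:a, 3:b, 6:a edges: (0,3,b1); (3,6,b1); (6,0,b2)
final:
nodes: 0:a, 3:b, 6:a
edges: (0,3,b1); (3,6,b1); (6,0,b2)
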